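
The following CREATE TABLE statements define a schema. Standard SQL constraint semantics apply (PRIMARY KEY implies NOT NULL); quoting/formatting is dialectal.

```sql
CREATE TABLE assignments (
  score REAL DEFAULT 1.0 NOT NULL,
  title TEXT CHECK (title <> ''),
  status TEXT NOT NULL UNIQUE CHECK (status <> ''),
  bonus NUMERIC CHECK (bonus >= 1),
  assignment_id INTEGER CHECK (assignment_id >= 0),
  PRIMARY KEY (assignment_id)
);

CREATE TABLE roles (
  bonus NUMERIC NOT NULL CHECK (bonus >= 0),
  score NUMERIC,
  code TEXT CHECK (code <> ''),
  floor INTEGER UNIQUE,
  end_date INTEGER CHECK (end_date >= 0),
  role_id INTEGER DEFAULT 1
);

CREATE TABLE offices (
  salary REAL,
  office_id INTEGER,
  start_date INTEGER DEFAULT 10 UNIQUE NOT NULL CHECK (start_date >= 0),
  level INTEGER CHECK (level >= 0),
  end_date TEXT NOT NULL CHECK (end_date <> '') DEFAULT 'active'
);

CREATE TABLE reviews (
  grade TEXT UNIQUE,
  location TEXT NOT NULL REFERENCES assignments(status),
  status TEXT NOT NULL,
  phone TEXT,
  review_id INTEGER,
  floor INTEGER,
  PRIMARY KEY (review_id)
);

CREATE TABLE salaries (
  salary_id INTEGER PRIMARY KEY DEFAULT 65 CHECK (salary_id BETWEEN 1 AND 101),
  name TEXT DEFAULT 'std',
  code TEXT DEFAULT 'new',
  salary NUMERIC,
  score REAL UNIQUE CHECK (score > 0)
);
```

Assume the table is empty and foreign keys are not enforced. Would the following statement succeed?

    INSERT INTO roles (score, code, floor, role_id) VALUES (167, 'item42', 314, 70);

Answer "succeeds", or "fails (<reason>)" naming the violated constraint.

fails (NOT NULL on bonus)

bonus is omitted from the column list and has no DEFAULT, so it would receive NULL.
But bonus is declared NOT NULL.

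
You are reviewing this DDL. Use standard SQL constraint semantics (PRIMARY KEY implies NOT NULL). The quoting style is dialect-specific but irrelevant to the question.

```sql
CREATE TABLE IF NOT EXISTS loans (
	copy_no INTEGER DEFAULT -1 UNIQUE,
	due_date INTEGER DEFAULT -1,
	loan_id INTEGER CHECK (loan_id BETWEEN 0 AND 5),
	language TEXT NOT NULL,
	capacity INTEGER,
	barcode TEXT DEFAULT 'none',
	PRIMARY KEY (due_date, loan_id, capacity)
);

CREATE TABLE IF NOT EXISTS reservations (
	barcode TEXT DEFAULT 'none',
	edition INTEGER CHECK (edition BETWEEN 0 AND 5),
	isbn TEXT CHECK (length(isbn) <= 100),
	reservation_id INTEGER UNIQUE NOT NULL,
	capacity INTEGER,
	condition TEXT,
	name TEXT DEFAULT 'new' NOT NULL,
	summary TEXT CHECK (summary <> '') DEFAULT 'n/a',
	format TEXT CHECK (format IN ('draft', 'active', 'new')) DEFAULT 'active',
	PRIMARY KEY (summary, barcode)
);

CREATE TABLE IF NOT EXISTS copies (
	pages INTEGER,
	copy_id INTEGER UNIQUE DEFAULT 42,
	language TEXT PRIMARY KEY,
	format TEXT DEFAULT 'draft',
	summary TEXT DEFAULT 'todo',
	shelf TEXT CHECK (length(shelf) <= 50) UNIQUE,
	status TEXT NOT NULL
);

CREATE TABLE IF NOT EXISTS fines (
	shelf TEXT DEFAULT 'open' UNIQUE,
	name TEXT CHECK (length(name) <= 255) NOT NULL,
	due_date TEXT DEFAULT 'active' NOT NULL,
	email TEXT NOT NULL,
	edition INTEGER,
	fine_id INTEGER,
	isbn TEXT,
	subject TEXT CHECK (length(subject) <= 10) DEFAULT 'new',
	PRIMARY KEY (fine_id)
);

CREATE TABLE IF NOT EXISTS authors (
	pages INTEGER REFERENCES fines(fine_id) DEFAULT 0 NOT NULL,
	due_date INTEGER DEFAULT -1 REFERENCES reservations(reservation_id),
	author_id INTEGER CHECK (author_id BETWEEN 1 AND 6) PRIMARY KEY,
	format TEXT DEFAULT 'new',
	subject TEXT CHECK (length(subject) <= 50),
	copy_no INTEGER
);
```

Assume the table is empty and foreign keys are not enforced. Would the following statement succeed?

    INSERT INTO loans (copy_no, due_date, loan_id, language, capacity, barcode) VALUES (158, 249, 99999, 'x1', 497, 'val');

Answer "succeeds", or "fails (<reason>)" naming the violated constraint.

The value 99999 for loan_id violates CHECK (loan_id BETWEEN 0 AND 5).

fails (CHECK on loan_id)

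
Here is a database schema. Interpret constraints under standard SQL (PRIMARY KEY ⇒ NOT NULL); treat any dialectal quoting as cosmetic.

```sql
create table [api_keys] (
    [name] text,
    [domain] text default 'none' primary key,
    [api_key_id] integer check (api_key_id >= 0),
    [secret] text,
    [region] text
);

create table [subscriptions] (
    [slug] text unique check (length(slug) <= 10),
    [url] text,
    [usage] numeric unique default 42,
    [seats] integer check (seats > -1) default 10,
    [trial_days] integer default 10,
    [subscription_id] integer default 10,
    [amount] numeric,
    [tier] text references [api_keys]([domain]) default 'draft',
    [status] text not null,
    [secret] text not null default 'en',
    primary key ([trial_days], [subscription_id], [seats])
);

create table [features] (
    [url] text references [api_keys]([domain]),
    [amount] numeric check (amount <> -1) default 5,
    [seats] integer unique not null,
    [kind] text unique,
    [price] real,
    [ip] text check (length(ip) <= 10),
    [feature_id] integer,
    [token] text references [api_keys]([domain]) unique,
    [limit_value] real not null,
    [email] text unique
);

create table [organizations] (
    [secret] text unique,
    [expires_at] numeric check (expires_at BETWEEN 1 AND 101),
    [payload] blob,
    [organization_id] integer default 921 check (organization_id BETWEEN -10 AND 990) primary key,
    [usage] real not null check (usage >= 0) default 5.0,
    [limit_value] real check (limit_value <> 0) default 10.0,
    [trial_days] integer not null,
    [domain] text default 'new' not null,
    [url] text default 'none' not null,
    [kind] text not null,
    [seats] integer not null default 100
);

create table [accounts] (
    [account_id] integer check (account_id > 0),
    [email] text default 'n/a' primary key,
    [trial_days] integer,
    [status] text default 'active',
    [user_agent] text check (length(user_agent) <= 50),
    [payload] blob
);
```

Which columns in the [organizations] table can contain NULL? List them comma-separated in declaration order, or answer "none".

secret, expires_at, payload, limit_value

- secret: UNIQUE does not imply NOT NULL → nullable.
- expires_at: CHECK does not forbid NULL (a CHECK constraint passes when its expression is NULL) → nullable.
- payload: no NOT NULL constraint applies → nullable.
- organization_id: part of the PRIMARY KEY, which implies NOT NULL → not nullable.
- usage: declared NOT NULL → not nullable.
- limit_value: CHECK does not forbid NULL (a CHECK constraint passes when its expression is NULL) → nullable.
- trial_days: declared NOT NULL → not nullable.
- domain: declared NOT NULL → not nullable.
- url: declared NOT NULL → not nullable.
- kind: declared NOT NULL → not nullable.
- seats: declared NOT NULL → not nullable.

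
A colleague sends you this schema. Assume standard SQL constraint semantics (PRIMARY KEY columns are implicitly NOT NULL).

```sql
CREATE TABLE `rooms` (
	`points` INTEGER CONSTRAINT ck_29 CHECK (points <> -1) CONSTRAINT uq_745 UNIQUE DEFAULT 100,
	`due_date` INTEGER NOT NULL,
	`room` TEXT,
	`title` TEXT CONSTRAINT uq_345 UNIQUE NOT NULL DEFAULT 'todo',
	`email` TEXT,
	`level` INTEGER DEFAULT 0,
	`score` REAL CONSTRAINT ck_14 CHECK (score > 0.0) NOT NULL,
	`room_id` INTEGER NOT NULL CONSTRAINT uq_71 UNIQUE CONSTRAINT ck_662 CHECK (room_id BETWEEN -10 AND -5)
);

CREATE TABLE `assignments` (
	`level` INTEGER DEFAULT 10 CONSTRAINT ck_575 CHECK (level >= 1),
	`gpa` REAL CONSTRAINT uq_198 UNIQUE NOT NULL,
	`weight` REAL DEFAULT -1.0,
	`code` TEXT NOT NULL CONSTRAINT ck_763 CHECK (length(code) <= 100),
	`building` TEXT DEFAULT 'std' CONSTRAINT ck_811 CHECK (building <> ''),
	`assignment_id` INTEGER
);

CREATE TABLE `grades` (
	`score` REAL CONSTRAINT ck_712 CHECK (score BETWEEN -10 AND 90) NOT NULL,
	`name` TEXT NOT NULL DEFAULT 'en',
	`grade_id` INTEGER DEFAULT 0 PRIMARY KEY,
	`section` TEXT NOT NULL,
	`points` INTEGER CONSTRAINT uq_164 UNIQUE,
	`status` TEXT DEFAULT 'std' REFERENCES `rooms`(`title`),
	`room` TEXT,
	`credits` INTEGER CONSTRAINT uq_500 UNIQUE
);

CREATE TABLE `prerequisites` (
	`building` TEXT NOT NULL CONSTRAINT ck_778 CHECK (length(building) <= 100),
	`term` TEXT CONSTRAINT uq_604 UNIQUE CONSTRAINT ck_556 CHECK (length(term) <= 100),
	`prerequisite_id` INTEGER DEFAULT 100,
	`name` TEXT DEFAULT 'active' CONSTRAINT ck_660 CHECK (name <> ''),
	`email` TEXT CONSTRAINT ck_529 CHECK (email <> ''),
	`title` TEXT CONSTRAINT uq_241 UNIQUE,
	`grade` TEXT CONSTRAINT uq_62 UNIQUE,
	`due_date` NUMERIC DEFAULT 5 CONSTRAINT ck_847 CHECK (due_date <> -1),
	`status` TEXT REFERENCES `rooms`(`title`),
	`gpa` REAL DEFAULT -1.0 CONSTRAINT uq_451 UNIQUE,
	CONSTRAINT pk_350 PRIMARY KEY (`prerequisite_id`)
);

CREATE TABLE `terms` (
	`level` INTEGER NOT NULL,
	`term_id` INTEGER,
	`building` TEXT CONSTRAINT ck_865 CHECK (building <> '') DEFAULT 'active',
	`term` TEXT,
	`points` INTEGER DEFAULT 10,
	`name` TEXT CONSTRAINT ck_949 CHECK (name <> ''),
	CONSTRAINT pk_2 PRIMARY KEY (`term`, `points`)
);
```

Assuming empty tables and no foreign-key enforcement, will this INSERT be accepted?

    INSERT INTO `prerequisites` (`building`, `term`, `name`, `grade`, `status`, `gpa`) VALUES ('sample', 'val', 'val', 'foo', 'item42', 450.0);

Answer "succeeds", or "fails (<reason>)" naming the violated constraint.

NOT NULL columns: building is supplied; prerequisite_id defaults to 100.
CHECK constraints: 'sample' satisfies (length(building) <= 100); 'val' satisfies (length(term) <= 100); 'val' satisfies (name <> '').
No constraint is violated.

succeeds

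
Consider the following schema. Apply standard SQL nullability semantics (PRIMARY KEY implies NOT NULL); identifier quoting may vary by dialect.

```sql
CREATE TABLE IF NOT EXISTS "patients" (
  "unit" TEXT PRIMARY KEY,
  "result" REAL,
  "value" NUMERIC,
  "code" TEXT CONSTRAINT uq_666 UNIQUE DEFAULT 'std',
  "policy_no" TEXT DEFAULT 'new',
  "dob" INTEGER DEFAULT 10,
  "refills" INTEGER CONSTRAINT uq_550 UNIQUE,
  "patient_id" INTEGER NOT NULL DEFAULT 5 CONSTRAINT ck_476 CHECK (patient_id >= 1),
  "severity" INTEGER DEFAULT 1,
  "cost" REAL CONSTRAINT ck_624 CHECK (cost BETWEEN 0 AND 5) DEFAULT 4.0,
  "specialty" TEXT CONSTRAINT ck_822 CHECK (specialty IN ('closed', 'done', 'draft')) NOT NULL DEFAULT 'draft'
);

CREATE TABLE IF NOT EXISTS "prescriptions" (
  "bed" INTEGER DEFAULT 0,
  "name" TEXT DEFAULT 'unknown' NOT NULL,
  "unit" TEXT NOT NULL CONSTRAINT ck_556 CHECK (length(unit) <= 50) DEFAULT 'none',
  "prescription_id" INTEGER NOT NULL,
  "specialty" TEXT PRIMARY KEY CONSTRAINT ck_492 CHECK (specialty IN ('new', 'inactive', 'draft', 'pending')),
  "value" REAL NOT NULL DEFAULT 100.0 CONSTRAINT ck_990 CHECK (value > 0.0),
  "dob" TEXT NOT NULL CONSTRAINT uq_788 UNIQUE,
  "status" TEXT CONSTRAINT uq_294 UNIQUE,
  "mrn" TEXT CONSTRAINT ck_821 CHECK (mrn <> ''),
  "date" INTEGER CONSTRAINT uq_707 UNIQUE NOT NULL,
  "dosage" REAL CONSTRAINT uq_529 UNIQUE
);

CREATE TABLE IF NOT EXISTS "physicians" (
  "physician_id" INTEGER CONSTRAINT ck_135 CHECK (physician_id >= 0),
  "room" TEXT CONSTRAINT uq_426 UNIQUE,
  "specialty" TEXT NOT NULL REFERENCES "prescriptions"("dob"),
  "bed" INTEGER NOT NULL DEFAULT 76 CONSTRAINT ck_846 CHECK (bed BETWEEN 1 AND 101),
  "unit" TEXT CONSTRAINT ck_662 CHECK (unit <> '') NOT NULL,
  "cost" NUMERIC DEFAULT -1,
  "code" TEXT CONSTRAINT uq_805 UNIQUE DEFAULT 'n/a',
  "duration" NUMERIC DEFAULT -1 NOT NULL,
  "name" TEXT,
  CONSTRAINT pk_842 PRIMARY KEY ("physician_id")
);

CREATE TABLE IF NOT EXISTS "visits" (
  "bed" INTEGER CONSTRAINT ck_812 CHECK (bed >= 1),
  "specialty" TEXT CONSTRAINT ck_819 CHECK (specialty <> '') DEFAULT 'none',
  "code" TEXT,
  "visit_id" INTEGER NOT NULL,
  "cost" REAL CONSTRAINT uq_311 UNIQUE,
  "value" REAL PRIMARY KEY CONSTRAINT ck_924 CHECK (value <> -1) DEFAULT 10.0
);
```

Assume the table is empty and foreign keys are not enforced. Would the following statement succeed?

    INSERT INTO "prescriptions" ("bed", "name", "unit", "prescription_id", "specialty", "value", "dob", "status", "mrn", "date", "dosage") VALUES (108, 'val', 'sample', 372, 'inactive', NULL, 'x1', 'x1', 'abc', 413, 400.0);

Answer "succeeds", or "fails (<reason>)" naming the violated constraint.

fails (NOT NULL on value)

value is explicitly set to NULL, but value is declared NOT NULL.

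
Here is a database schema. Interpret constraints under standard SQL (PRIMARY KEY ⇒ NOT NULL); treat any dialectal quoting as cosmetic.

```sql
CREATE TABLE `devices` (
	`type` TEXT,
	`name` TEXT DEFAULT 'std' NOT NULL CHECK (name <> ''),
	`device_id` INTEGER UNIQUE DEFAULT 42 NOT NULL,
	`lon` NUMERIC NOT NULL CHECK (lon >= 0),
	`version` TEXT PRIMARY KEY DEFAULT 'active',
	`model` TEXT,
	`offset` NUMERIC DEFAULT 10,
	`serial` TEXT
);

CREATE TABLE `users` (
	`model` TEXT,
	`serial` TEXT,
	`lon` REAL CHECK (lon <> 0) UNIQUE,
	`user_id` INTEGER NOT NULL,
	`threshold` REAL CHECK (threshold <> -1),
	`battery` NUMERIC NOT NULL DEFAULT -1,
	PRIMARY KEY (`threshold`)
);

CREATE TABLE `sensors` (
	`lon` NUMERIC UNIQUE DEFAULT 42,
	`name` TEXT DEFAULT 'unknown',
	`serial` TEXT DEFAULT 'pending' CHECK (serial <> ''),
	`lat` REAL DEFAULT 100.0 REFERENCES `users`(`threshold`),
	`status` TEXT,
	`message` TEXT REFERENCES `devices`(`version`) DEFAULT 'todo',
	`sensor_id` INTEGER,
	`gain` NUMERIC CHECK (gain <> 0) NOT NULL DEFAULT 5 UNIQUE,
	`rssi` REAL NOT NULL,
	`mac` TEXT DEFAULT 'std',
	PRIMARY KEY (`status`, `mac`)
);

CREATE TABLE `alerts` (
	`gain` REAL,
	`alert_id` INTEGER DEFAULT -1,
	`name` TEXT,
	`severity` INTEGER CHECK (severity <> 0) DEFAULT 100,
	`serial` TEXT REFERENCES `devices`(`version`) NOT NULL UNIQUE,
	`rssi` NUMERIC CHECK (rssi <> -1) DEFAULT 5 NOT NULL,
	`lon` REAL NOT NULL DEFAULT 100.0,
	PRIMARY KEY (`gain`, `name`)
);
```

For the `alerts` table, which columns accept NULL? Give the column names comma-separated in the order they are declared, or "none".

- gain: part of the PRIMARY KEY, which implies NOT NULL → not nullable.
- alert_id: DEFAULT only fills an omitted column; an explicit NULL is still allowed → nullable.
- name: part of the PRIMARY KEY, which implies NOT NULL → not nullable.
- severity: CHECK does not forbid NULL (a CHECK constraint passes when its expression is NULL) → nullable.
- serial: declared NOT NULL → not nullable.
- rssi: declared NOT NULL → not nullable.
- lon: declared NOT NULL → not nullable.

alert_id, severity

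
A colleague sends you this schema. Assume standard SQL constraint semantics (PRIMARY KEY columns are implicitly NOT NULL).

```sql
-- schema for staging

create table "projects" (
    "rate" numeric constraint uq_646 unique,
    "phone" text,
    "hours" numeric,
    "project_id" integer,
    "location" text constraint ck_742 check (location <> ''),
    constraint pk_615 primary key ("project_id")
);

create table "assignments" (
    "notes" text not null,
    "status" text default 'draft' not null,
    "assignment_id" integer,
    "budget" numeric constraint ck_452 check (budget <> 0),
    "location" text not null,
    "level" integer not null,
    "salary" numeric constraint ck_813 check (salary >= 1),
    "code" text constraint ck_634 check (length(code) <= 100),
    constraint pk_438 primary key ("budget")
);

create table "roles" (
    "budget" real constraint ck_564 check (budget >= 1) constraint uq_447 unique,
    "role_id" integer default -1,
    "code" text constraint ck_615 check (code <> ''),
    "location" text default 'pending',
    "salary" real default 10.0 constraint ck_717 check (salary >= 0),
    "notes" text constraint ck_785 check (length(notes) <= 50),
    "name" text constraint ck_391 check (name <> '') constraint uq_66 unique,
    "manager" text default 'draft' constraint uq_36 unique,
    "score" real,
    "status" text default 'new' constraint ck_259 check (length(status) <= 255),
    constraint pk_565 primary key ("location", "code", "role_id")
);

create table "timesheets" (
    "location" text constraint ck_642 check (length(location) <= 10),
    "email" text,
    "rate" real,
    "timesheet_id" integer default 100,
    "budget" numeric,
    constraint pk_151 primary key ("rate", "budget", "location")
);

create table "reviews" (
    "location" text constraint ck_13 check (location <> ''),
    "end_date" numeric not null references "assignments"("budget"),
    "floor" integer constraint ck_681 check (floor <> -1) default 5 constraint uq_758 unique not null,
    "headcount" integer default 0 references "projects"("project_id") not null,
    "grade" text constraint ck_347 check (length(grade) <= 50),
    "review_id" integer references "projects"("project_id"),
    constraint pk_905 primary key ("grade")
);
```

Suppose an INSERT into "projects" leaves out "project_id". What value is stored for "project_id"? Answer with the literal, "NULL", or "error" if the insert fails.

error

project_id has no DEFAULT clause.
Omitting it would insert NULL, but it is part of the PRIMARY KEY, so the INSERT fails.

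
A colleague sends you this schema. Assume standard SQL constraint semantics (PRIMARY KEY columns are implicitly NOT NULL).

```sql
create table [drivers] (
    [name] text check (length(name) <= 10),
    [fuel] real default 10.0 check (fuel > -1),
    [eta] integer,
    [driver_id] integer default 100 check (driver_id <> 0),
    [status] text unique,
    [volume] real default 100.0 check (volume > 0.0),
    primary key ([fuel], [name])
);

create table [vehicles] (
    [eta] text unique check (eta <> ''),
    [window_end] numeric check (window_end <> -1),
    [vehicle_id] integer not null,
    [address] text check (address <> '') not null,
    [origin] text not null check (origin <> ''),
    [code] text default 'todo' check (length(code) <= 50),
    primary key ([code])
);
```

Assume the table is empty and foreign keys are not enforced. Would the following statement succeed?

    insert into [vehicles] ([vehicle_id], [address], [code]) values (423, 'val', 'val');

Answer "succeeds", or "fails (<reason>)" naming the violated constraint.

origin is omitted from the column list and has no DEFAULT, so it would receive NULL.
But origin is declared NOT NULL.

fails (NOT NULL on origin)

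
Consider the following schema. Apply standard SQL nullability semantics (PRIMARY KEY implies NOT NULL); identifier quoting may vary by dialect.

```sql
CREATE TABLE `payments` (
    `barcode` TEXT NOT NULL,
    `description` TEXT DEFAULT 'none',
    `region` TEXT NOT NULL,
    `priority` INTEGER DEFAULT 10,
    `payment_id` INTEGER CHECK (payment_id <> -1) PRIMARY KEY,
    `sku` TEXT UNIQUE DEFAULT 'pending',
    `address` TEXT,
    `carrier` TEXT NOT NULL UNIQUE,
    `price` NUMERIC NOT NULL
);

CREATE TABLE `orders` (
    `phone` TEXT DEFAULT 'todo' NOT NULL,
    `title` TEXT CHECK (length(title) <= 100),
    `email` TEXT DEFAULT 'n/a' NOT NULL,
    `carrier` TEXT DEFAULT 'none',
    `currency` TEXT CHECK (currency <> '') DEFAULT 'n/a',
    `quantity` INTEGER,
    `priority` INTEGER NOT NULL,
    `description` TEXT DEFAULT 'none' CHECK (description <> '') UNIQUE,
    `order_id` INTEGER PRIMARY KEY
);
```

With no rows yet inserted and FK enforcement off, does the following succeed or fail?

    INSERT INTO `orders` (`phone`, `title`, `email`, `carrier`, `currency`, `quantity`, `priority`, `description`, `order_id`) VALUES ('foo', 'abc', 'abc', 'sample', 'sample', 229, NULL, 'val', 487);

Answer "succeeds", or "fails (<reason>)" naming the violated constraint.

priority is explicitly set to NULL, but priority is declared NOT NULL.

fails (NOT NULL on priority)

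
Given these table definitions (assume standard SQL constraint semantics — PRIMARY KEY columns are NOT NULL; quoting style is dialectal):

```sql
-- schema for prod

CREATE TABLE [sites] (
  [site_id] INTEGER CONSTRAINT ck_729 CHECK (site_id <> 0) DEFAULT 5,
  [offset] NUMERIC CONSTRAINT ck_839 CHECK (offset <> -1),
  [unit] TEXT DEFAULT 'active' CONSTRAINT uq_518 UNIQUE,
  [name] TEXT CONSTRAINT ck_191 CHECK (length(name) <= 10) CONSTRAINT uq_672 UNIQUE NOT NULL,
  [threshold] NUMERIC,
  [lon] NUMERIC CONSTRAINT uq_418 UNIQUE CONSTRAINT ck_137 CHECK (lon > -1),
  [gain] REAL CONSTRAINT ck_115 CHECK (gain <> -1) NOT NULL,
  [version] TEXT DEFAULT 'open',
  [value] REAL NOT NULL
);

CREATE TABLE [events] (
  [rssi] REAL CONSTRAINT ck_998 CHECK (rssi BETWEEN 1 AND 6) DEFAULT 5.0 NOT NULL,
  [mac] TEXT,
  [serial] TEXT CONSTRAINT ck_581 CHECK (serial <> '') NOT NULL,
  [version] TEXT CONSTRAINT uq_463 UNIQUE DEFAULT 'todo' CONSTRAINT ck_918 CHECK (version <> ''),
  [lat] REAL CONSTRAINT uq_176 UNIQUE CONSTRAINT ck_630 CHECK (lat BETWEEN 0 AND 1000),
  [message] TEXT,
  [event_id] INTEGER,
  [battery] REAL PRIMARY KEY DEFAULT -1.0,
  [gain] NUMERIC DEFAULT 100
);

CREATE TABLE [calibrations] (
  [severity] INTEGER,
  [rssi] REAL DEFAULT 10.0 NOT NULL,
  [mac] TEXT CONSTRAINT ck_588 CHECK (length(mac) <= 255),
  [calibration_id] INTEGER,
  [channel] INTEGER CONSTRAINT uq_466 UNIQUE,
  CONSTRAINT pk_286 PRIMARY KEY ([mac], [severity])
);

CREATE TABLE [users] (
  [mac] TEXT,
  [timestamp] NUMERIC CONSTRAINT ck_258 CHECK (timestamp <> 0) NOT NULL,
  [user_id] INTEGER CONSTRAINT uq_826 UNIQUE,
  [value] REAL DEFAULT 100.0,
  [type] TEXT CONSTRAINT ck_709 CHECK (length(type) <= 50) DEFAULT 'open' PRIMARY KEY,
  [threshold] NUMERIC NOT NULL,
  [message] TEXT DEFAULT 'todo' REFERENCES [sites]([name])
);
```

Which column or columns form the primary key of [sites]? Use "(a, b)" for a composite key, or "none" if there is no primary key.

none

No column is declared PRIMARY KEY inline, and there is no table-level PRIMARY KEY clause in sites.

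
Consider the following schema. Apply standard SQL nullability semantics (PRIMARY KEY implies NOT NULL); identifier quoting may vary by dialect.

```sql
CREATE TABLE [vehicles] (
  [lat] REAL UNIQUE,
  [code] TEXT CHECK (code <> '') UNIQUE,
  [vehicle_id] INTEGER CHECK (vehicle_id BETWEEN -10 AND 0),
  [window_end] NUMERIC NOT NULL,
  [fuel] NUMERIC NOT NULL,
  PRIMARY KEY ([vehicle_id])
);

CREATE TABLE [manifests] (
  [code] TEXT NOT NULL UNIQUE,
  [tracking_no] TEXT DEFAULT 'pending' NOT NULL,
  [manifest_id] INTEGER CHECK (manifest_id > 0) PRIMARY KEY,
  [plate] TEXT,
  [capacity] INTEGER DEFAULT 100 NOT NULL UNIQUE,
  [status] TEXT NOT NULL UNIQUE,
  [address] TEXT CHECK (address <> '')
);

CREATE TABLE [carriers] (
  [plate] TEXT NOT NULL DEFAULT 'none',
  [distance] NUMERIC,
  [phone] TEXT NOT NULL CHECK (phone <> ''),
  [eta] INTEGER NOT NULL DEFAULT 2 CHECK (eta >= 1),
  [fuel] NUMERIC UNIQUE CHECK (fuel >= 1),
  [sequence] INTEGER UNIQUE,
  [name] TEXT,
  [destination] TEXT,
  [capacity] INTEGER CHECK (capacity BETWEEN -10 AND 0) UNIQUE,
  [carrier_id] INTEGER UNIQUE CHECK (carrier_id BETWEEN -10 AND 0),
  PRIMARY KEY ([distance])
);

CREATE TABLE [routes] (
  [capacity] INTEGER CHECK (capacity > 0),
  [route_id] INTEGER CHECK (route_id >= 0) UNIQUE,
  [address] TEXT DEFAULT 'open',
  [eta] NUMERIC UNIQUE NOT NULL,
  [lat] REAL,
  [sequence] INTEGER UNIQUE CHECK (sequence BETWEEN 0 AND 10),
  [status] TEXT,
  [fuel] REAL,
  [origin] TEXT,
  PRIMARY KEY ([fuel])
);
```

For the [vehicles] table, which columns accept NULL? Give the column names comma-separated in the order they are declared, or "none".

lat, code

- lat: UNIQUE does not imply NOT NULL → nullable.
- code: CHECK does not forbid NULL (a CHECK constraint passes when its expression is NULL) → nullable.
- vehicle_id: part of the PRIMARY KEY, which implies NOT NULL → not nullable.
- window_end: declared NOT NULL → not nullable.
- fuel: declared NOT NULL → not nullable.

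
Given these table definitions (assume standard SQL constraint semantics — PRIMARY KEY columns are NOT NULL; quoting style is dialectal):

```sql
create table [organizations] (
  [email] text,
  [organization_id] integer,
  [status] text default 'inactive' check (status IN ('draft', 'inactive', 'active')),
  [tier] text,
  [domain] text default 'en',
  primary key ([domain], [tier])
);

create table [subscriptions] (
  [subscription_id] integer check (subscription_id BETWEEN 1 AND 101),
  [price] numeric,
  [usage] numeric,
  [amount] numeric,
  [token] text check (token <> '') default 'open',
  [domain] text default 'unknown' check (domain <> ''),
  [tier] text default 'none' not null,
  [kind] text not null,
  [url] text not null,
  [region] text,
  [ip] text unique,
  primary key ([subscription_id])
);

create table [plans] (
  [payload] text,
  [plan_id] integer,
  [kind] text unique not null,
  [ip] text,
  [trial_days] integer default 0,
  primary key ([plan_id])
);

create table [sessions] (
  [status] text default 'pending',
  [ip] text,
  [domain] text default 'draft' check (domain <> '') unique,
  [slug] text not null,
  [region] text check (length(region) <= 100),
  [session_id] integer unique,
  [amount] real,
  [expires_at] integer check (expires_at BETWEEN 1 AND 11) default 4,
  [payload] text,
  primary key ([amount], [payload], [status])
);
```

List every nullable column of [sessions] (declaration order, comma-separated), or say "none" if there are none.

- status: part of the PRIMARY KEY, which implies NOT NULL → not nullable.
- ip: no NOT NULL constraint applies → nullable.
- domain: CHECK does not forbid NULL (a CHECK constraint passes when its expression is NULL) → nullable.
- slug: declared NOT NULL → not nullable.
- region: CHECK does not forbid NULL (a CHECK constraint passes when its expression is NULL) → nullable.
- session_id: UNIQUE does not imply NOT NULL → nullable.
- amount: part of the PRIMARY KEY, which implies NOT NULL → not nullable.
- expires_at: CHECK does not forbid NULL (a CHECK constraint passes when its expression is NULL) → nullable.
- payload: part of the PRIMARY KEY, which implies NOT NULL → not nullable.

ip, domain, region, session_id, expires_at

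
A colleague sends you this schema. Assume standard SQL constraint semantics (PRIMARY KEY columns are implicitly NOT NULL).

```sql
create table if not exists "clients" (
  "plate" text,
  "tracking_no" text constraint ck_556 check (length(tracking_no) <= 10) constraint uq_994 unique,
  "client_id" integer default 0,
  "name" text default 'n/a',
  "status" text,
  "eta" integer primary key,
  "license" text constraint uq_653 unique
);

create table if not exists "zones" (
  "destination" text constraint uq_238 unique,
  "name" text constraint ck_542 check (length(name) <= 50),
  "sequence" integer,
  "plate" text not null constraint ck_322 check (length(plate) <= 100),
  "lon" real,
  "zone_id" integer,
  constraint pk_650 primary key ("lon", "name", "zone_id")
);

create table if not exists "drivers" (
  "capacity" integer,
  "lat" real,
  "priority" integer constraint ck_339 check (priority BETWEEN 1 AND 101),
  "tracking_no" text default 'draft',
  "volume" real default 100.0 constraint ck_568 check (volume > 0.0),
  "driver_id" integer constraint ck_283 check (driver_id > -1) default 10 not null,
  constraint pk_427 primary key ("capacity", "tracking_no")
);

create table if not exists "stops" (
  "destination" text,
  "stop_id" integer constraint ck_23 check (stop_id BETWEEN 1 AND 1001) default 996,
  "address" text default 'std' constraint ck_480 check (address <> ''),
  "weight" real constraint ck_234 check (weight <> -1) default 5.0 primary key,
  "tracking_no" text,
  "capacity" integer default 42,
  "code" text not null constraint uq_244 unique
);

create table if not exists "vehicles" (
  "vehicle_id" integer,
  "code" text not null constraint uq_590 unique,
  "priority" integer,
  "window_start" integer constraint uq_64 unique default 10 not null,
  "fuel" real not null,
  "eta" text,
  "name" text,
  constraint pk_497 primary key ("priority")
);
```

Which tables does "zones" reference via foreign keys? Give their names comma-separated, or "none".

No column in zones has a REFERENCES clause.

none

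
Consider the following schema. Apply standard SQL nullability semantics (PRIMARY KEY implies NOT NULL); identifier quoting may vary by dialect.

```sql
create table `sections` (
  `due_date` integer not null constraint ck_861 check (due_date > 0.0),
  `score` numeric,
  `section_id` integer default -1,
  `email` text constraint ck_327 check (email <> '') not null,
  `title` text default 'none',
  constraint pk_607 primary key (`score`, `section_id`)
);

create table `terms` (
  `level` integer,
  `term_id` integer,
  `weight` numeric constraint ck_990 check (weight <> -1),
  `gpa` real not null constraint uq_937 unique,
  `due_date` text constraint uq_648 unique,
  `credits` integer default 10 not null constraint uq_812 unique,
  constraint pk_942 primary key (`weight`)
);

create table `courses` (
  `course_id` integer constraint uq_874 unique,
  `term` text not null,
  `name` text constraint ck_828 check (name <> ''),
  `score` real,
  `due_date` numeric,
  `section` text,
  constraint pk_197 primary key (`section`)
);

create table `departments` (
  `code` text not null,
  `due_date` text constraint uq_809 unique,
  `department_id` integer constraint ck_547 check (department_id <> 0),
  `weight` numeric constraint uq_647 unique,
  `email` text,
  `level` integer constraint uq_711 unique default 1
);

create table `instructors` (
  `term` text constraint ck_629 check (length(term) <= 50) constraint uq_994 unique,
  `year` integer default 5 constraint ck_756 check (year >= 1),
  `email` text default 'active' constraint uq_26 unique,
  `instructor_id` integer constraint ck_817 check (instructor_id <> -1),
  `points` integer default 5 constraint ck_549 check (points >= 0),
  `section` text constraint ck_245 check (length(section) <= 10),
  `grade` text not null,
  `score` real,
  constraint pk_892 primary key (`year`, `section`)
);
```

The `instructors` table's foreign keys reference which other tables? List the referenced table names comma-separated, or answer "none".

none

No column in instructors has a REFERENCES clause.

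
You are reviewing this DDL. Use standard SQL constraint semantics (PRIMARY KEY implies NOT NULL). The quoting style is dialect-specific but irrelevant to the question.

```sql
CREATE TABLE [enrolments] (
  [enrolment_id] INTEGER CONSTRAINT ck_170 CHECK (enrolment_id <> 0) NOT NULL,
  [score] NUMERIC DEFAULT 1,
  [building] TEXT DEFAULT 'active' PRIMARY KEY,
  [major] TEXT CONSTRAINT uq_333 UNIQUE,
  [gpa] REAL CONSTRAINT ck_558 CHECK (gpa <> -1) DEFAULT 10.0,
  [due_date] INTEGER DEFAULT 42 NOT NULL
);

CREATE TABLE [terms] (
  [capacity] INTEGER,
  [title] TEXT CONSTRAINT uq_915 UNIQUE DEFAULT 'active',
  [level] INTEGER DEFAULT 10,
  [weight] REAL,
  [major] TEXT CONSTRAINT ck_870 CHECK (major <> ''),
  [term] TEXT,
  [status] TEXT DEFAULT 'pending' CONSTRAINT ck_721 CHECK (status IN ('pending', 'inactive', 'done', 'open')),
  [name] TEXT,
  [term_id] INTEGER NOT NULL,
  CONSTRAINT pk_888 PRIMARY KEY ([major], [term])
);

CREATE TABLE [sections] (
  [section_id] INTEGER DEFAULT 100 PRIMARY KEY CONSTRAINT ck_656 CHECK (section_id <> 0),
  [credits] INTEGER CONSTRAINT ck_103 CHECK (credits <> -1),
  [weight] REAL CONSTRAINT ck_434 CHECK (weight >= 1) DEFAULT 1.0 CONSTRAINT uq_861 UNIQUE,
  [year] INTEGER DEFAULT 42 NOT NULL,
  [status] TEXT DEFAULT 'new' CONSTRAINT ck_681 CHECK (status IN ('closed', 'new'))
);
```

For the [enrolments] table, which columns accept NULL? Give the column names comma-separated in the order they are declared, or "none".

score, major, gpa

- enrolment_id: declared NOT NULL → not nullable.
- score: DEFAULT only fills an omitted column; an explicit NULL is still allowed → nullable.
- building: part of the PRIMARY KEY, which implies NOT NULL → not nullable.
- major: UNIQUE does not imply NOT NULL → nullable.
- gpa: CHECK does not forbid NULL (a CHECK constraint passes when its expression is NULL) → nullable.
- due_date: declared NOT NULL → not nullable.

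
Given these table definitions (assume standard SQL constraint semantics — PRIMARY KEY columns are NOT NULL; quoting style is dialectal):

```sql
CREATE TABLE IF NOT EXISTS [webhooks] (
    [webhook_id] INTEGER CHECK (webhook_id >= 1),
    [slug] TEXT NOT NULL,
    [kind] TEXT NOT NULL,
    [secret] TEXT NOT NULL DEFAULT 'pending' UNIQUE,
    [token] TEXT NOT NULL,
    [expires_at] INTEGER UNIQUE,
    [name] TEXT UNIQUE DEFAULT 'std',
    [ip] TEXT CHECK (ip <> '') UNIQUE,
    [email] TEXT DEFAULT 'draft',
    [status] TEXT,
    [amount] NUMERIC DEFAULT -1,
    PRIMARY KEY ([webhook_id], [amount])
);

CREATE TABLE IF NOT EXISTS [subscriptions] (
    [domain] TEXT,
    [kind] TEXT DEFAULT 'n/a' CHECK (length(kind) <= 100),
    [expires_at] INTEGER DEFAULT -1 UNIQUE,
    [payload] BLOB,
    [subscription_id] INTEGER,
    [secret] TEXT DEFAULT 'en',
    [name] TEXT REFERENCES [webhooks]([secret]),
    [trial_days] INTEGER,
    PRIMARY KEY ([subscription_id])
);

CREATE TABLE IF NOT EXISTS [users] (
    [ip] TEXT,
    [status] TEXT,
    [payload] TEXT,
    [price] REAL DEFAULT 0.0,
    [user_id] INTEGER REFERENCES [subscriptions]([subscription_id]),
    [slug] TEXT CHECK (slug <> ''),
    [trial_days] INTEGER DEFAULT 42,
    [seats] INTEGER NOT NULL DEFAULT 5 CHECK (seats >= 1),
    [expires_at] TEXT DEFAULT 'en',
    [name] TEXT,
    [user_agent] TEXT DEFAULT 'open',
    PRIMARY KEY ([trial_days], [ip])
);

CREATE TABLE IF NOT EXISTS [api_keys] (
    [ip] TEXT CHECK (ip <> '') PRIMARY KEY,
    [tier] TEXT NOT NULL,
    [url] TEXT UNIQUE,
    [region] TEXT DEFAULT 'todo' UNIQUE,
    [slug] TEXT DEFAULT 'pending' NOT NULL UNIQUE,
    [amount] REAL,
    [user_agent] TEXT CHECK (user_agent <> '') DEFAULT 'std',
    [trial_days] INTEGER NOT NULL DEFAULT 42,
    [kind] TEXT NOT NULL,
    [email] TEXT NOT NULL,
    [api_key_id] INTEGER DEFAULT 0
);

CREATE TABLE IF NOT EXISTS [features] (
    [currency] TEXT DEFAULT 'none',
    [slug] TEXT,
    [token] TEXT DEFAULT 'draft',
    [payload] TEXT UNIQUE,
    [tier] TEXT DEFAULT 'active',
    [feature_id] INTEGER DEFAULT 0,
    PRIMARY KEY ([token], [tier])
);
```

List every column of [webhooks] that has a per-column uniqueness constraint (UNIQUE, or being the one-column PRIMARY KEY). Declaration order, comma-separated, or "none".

- webhook_id: part of a composite PRIMARY KEY — only the tuple is unique, not this column on its own.
- slug: no UNIQUE or single-column PK constraint.
- kind: no UNIQUE or single-column PK constraint.
- secret: declared UNIQUE → unique.
- token: no UNIQUE or single-column PK constraint.
- expires_at: declared UNIQUE → unique.
- name: declared UNIQUE → unique.
- ip: declared UNIQUE → unique.
- email: no UNIQUE or single-column PK constraint.
- status: no UNIQUE or single-column PK constraint.
- amount: part of a composite PRIMARY KEY — only the tuple is unique, not this column on its own.

secret, expires_at, name, ip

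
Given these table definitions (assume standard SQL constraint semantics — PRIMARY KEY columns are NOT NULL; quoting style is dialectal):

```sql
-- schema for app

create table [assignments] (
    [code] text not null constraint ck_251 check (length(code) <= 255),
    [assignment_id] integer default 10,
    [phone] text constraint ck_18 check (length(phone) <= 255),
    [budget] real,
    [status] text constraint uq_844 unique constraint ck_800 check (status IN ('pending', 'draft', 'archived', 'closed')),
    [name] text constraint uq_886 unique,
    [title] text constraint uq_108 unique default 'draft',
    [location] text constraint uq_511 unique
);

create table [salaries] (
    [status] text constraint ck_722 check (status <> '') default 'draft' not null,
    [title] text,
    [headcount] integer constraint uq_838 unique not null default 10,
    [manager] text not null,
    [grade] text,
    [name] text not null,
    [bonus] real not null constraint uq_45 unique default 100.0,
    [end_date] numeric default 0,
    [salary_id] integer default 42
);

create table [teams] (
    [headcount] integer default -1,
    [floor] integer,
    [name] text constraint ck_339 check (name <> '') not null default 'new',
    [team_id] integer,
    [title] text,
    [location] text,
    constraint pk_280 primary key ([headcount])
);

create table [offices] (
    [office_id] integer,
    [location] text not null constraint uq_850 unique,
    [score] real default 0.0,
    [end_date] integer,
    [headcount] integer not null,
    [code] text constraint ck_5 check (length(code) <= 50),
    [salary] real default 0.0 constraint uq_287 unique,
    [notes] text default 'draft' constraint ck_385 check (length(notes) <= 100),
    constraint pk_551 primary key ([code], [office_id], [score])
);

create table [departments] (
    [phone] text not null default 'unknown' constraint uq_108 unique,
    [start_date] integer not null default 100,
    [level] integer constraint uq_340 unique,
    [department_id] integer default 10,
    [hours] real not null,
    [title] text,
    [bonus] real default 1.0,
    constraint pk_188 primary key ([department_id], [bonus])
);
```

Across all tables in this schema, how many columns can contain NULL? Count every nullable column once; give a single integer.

assignments: 7 nullable (assignment_id, phone, budget, status, name, title, location — PK none and explicit NOT NULL columns excluded).
salaries: 4 nullable (title, grade, end_date, salary_id — PK none and explicit NOT NULL columns excluded).
teams: 4 nullable (floor, team_id, title, location — PK (headcount) and explicit NOT NULL columns excluded).
offices: 3 nullable (end_date, salary, notes — PK (code, office_id, score) and explicit NOT NULL columns excluded).
departments: 2 nullable (level, title — PK (department_id, bonus) and explicit NOT NULL columns excluded).
Total: 7 + 4 + 4 + 3 + 2 = 20.

20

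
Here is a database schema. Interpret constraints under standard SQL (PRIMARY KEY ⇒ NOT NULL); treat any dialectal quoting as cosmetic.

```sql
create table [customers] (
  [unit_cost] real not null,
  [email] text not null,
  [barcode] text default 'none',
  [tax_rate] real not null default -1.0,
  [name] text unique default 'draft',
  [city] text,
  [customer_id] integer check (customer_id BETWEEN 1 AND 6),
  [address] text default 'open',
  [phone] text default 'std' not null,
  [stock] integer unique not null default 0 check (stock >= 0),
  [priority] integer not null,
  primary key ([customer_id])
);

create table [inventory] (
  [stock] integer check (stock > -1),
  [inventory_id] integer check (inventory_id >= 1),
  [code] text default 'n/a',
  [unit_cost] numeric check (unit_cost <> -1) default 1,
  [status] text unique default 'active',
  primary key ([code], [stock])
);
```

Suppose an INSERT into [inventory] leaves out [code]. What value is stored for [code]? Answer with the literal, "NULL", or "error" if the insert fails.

'n/a'

code has an explicit DEFAULT 'n/a'.
When the column is omitted from an INSERT, that default is used.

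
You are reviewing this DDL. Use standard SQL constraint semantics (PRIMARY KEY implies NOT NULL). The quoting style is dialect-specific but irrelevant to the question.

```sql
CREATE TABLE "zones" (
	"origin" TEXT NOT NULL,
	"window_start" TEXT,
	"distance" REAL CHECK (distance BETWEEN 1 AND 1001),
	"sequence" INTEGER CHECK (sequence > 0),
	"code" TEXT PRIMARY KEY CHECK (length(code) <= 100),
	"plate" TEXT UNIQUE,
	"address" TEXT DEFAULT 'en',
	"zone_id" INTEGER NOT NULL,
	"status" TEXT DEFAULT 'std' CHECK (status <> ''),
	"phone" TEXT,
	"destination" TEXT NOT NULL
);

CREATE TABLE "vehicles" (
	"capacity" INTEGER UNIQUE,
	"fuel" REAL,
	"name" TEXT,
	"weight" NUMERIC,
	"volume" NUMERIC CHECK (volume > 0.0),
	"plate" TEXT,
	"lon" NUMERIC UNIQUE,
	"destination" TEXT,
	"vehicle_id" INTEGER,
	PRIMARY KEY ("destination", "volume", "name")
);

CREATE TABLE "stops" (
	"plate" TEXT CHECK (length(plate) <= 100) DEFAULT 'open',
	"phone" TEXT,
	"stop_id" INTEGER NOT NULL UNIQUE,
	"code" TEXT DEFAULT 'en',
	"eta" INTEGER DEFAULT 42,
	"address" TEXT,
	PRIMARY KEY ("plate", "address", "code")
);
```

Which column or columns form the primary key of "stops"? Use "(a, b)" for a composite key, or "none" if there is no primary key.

(plate, address, code)

A table-level PRIMARY KEY clause names 3 columns: plate, address, code.
This is a composite key — the combination is unique, not each column individually.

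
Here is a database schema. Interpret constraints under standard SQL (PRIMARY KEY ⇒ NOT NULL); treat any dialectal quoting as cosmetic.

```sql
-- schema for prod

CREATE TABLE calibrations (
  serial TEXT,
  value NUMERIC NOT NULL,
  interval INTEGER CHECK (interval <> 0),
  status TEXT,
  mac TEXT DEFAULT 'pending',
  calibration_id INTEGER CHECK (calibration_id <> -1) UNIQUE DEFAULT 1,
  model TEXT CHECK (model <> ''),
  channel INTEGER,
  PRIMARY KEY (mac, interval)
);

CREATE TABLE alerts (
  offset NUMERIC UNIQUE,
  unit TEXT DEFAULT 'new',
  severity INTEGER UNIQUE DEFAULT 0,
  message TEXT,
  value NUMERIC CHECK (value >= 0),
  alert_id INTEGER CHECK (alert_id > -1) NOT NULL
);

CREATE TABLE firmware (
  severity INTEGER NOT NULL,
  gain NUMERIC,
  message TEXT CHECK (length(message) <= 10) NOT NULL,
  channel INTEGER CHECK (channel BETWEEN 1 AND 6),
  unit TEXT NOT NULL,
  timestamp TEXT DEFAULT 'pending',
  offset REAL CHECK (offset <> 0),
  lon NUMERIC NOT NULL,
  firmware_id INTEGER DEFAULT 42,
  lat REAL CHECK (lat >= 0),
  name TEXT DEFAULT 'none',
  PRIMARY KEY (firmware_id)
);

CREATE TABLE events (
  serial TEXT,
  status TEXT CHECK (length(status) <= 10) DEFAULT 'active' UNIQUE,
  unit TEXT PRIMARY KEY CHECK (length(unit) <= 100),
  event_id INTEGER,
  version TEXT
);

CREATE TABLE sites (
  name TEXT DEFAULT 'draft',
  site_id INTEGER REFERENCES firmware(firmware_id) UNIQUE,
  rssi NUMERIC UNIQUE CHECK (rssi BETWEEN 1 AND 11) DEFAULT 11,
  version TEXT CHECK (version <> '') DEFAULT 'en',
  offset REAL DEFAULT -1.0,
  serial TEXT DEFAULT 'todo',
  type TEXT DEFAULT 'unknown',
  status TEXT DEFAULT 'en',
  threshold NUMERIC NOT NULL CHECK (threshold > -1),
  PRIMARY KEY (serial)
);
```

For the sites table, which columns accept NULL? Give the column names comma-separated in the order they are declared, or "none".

- name: DEFAULT only fills an omitted column; an explicit NULL is still allowed → nullable.
- site_id: a foreign key column may be NULL unless separately constrained → nullable.
- rssi: CHECK does not forbid NULL (a CHECK constraint passes when its expression is NULL) → nullable.
- version: CHECK does not forbid NULL (a CHECK constraint passes when its expression is NULL) → nullable.
- offset: DEFAULT only fills an omitted column; an explicit NULL is still allowed → nullable.
- serial: part of the PRIMARY KEY, which implies NOT NULL → not nullable.
- type: DEFAULT only fills an omitted column; an explicit NULL is still allowed → nullable.
- status: DEFAULT only fills an omitted column; an explicit NULL is still allowed → nullable.
- threshold: declared NOT NULL → not nullable.

name, site_id, rssi, version, offset, type, status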